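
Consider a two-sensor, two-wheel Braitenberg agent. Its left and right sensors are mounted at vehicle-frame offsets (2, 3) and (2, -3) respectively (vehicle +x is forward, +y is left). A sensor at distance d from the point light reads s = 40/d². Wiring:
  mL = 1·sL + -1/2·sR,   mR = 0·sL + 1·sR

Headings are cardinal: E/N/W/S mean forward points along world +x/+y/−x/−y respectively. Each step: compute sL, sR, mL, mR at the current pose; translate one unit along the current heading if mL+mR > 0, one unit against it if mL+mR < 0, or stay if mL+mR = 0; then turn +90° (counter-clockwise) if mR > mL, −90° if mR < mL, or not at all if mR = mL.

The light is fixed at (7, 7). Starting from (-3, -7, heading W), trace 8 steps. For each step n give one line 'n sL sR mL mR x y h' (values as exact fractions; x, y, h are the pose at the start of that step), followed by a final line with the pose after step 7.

n=0: pose=(-3,-7,W); sL=40/433, sR=8/53; mL=388/22949, mR=8/53; mL+mR=3852/22949 → advance +1; mR−mL=3076/22949 → turn +1·90°
n=1: pose=(-4,-7,S); sL=1/8, sR=10/113; mL=73/904, mR=10/113; mL+mR=153/904 → advance +1; mR−mL=7/904 → turn +1·90°
n=2: pose=(-4,-8,E); sL=8/45, sR=8/81; mL=52/405, mR=8/81; mL+mR=92/405 → advance +1; mR−mL=-4/135 → turn -1·90°
n=3: pose=(-3,-8,S); sL=20/169, sR=20/229; mL=2890/38701, mR=20/229; mL+mR=6270/38701 → advance +1; mR−mL=490/38701 → turn +1·90°
n=4: pose=(-3,-9,E); sL=40/233, sR=8/85; mL=2468/19805, mR=8/85; mL+mR=4332/19805 → advance +1; mR−mL=-604/19805 → turn -1·90°
n=5: pose=(-2,-9,S); sL=1/9, sR=10/117; mL=8/117, mR=10/117; mL+mR=2/13 → advance +1; mR−mL=2/117 → turn +1·90°
n=6: pose=(-2,-10,E); sL=8/49, sR=40/449; mL=2612/22001, mR=40/449; mL+mR=4572/22001 → advance +1; mR−mL=-652/22001 → turn -1·90°
n=7: pose=(-1,-10,S); sL=20/193, sR=20/241; mL=2890/46513, mR=20/241; mL+mR=6750/46513 → advance +1; mR−mL=970/46513 → turn +1·90°

0 40/433 8/53 388/22949 8/53 -3 -7 W
1 1/8 10/113 73/904 10/113 -4 -7 S
2 8/45 8/81 52/405 8/81 -4 -8 E
3 20/169 20/229 2890/38701 20/229 -3 -8 S
4 40/233 8/85 2468/19805 8/85 -3 -9 E
5 1/9 10/117 8/117 10/117 -2 -9 S
6 8/49 40/449 2612/22001 40/449 -2 -10 E
7 20/193 20/241 2890/46513 20/241 -1 -10 S
final -1 -11 E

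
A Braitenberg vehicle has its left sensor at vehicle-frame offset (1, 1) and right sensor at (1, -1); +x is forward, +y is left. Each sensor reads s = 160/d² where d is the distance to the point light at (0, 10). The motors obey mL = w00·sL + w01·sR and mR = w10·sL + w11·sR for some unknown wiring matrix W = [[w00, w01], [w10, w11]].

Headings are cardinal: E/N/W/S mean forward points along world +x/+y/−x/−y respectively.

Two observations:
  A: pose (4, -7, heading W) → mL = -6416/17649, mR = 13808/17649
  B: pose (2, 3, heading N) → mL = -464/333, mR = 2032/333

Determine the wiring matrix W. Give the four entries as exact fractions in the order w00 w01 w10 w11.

obs A: pose=(4,-7,W) → sL=160/333, sR=32/53, mL=-6416/17649, mR=13808/17649
obs B: pose=(2,3,N) → sL=160/37, sR=32/9, mL=-464/333, mR=2032/333
sensor matrix S = [[160/333, 32/53], [160/37, 32/9]]; det S = -143360/158841
solve [mL_A; mL_B] = S·[w00; w01] and [mR_A; mR_B] = S·[w10; w11]:
  w00 = 1/2, w01 = -1, w10 = 1, w11 = 1/2

1/2 -1 1 1/2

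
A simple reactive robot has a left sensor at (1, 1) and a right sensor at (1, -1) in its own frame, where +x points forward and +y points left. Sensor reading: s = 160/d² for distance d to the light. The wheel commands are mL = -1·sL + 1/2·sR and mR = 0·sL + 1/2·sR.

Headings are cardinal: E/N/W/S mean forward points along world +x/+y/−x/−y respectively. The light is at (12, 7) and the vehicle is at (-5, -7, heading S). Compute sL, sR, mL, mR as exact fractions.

left sensor world pos  = (-4, -8); dL² = 481
right sensor world pos = (-6, -8); dR² = 549
sL = 160/481 = 160/481
sR = 160/549 = 160/549
mL = -1·sL + 1/2·sR = -49360/264069
mR = 0·sL + 1/2·sR = 80/549

160/481 160/549 -49360/264069 80/549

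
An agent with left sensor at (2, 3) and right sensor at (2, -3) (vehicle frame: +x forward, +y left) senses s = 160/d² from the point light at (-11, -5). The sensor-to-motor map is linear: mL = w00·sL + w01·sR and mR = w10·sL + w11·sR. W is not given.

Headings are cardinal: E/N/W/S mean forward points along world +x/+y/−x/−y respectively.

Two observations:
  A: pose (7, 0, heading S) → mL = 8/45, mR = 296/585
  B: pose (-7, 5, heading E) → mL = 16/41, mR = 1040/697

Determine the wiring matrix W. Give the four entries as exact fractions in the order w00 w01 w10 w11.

1/2 0 -1/2 1

obs A: pose=(7,0,S) → sL=16/45, sR=80/117, mL=8/45, mR=296/585
obs B: pose=(-7,5,E) → sL=32/41, sR=32/17, mL=16/41, mR=1040/697
sensor matrix S = [[16/45, 80/117], [32/41, 32/17]]; det S = 6144/45305
solve [mL_A; mL_B] = S·[w00; w01] and [mR_A; mR_B] = S·[w10; w11]:
  w00 = 1/2, w01 = 0, w10 = -1/2, w11 = 1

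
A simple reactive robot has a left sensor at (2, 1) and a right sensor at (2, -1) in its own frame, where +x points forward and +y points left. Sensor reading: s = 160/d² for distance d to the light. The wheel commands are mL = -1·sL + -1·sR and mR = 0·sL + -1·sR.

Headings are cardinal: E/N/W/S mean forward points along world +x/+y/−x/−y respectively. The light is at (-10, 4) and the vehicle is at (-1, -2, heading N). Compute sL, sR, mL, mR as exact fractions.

left sensor world pos  = (-2, 0); dL² = 80
right sensor world pos = (0, 0); dR² = 116
sL = 160/80 = 2
sR = 160/116 = 40/29
mL = -1·sL + -1·sR = -98/29
mR = 0·sL + -1·sR = -40/29

2 40/29 -98/29 -40/29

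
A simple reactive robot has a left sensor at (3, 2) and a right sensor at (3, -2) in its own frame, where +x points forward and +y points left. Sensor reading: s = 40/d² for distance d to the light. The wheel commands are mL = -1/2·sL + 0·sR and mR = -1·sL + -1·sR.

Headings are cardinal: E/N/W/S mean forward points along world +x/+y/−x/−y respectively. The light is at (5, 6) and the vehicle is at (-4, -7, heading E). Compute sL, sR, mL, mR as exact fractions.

left sensor world pos  = (-1, -5); dL² = 157
right sensor world pos = (-1, -9); dR² = 261
sL = 40/157 = 40/157
sR = 40/261 = 40/261
mL = -1/2·sL + 0·sR = -20/157
mR = -1·sL + -1·sR = -16720/40977

40/157 40/261 -20/157 -16720/40977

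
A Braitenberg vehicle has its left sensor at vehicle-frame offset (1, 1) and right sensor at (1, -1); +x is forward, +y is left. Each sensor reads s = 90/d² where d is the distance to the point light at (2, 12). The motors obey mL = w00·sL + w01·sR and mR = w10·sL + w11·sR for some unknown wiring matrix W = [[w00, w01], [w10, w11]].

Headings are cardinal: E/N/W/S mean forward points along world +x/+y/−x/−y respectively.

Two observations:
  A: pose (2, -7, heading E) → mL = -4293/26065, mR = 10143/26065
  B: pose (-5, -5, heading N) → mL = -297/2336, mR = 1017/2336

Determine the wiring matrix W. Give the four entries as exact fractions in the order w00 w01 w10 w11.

obs A: pose=(2,-7,E) → sL=18/65, sR=90/401, mL=-4293/26065, mR=10143/26065
obs B: pose=(-5,-5,N) → sL=9/32, sR=45/146, mL=-297/2336, mR=1017/2336
sensor matrix S = [[18/65, 90/401], [9/32, 45/146]]; det S = 135351/6088784
solve [mL_A; mL_B] = S·[w00; w01] and [mR_A; mR_B] = S·[w10; w11]:
  w00 = -1, w01 = 1/2, w10 = 1, w11 = 1/2

-1 1/2 1 1/2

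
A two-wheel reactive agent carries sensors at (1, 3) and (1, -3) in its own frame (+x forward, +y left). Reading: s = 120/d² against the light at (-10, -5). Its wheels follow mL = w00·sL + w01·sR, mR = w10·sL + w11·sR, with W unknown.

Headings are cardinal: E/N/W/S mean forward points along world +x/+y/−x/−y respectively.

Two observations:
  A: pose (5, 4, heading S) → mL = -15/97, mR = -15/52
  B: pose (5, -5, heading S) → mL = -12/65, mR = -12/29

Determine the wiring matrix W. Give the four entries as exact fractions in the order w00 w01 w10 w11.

-1/2 0 0 -1/2

obs A: pose=(5,4,S) → sL=30/97, sR=15/26, mL=-15/97, mR=-15/52
obs B: pose=(5,-5,S) → sL=24/65, sR=24/29, mL=-12/65, mR=-12/29
sensor matrix S = [[30/97, 15/26], [24/65, 24/29]]; det S = 20412/475397
solve [mL_A; mL_B] = S·[w00; w01] and [mR_A; mR_B] = S·[w10; w11]:
  w00 = -1/2, w01 = 0, w10 = 0, w11 = -1/2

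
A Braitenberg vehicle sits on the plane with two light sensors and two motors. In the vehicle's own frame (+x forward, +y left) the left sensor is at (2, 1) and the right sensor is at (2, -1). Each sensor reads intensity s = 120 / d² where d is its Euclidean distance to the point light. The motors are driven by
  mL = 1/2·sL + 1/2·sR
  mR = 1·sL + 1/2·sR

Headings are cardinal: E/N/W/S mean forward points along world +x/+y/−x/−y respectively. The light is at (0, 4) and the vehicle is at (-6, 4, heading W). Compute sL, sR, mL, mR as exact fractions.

left sensor world pos  = (-8, 3); dL² = 65
right sensor world pos = (-8, 5); dR² = 65
sL = 120/65 = 24/13
sR = 120/65 = 24/13
mL = 1/2·sL + 1/2·sR = 24/13
mR = 1·sL + 1/2·sR = 36/13

24/13 24/13 24/13 36/13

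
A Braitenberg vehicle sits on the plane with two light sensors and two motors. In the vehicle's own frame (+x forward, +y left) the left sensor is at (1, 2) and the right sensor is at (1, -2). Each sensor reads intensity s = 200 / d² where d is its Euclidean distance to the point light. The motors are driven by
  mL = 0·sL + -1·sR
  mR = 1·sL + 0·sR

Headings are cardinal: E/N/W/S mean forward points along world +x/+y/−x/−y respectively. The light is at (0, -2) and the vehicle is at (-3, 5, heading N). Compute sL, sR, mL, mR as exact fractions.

200/89 40/13 -40/13 200/89

left sensor world pos  = (-5, 6); dL² = 89
right sensor world pos = (-1, 6); dR² = 65
sL = 200/89 = 200/89
sR = 200/65 = 40/13
mL = 0·sL + -1·sR = -40/13
mR = 1·sL + 0·sR = 200/89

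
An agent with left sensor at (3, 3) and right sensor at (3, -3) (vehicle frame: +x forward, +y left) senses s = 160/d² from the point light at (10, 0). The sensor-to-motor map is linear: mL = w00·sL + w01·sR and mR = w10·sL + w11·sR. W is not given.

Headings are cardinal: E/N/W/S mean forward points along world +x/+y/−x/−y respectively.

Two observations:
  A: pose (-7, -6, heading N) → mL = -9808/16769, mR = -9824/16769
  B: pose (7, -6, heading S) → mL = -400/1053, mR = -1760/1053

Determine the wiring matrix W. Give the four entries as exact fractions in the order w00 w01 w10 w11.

obs A: pose=(-7,-6,N) → sL=160/409, sR=32/41, mL=-9808/16769, mR=-9824/16769
obs B: pose=(7,-6,S) → sL=160/81, sR=160/117, mL=-400/1053, mR=-1760/1053
sensor matrix S = [[160/409, 32/41], [160/81, 160/117]]; det S = -17776640/17657757
solve [mL_A; mL_B] = S·[w00; w01] and [mR_A; mR_B] = S·[w10; w11]:
  w00 = 1/2, w01 = -1, w10 = -1/2, w11 = -1/2

1/2 -1 -1/2 -1/2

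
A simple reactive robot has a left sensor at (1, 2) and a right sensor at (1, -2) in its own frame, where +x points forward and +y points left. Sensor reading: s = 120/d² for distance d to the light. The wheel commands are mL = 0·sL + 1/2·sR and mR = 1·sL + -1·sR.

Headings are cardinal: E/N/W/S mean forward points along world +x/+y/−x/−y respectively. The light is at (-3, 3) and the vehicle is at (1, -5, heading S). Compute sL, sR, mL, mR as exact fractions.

40/39 24/17 12/17 -256/663

left sensor world pos  = (3, -6); dL² = 117
right sensor world pos = (-1, -6); dR² = 85
sL = 120/117 = 40/39
sR = 120/85 = 24/17
mL = 0·sL + 1/2·sR = 12/17
mR = 1·sL + -1·sR = -256/663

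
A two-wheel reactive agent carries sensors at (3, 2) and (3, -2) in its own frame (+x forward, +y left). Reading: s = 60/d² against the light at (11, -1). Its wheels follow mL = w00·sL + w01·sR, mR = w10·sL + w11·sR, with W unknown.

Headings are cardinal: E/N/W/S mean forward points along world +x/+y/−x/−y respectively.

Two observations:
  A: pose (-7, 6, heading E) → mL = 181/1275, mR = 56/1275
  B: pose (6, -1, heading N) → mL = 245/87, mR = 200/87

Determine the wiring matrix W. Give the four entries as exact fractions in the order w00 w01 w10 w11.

-1/2 1 -1 1

obs A: pose=(-7,6,E) → sL=10/51, sR=6/25, mL=181/1275, mR=56/1275
obs B: pose=(6,-1,N) → sL=30/29, sR=10/3, mL=245/87, mR=200/87
sensor matrix S = [[10/51, 6/25], [30/29, 10/3]]; det S = 8992/22185
solve [mL_A; mL_B] = S·[w00; w01] and [mR_A; mR_B] = S·[w10; w11]:
  w00 = -1/2, w01 = 1, w10 = -1, w11 = 1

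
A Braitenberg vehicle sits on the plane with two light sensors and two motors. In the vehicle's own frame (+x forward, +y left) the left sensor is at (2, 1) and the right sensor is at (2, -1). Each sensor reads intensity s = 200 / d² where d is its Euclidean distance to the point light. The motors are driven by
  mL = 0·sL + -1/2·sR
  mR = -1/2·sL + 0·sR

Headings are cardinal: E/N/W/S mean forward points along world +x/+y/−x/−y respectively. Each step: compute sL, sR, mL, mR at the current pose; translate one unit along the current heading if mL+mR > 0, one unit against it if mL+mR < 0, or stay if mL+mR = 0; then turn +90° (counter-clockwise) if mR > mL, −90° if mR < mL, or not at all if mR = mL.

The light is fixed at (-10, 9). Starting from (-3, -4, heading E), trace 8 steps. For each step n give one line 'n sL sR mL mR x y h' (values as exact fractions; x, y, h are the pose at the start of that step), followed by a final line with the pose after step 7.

n=0: pose=(-3,-4,E); sL=8/9, sR=200/277; mL=-100/277, mR=-4/9; mL+mR=-2008/2493 → advance -1; mR−mL=-208/2493 → turn -1·90°
n=1: pose=(-4,-4,S); sL=100/137, sR=4/5; mL=-2/5, mR=-50/137; mL+mR=-524/685 → advance -1; mR−mL=24/685 → turn +1·90°
n=2: pose=(-4,-3,E); sL=40/37, sR=200/233; mL=-100/233, mR=-20/37; mL+mR=-8360/8621 → advance -1; mR−mL=-960/8621 → turn -1·90°
n=3: pose=(-5,-3,S); sL=25/29, sR=50/53; mL=-25/53, mR=-25/58; mL+mR=-2775/3074 → advance -1; mR−mL=125/3074 → turn +1·90°
n=4: pose=(-5,-2,E); sL=200/149, sR=200/193; mL=-100/193, mR=-100/149; mL+mR=-34200/28757 → advance -1; mR−mL=-4400/28757 → turn -1·90°
n=5: pose=(-6,-2,S); sL=100/97, sR=100/89; mL=-50/89, mR=-50/97; mL+mR=-9300/8633 → advance -1; mR−mL=400/8633 → turn +1·90°
n=6: pose=(-6,-1,E); sL=200/117, sR=200/157; mL=-100/157, mR=-100/117; mL+mR=-27400/18369 → advance -1; mR−mL=-4000/18369 → turn -1·90°
n=7: pose=(-7,-1,S); sL=5/4, sR=50/37; mL=-25/37, mR=-5/8; mL+mR=-385/296 → advance -1; mR−mL=15/296 → turn +1·90°

0 8/9 200/277 -100/277 -4/9 -3 -4 E
1 100/137 4/5 -2/5 -50/137 -4 -4 S
2 40/37 200/233 -100/233 -20/37 -4 -3 E
3 25/29 50/53 -25/53 -25/58 -5 -3 S
4 200/149 200/193 -100/193 -100/149 -5 -2 E
5 100/97 100/89 -50/89 -50/97 -6 -2 S
6 200/117 200/157 -100/157 -100/117 -6 -1 E
7 5/4 50/37 -25/37 -5/8 -7 -1 S
final -7 0 E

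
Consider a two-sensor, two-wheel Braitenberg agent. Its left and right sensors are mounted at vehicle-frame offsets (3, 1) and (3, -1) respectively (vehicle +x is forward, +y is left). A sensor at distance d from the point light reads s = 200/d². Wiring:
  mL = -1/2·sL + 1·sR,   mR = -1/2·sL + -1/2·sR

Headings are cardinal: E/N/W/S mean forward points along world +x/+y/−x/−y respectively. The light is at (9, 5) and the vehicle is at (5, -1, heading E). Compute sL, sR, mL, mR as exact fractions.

left sensor world pos  = (8, 0); dL² = 26
right sensor world pos = (8, -2); dR² = 50
sL = 200/26 = 100/13
sR = 200/50 = 4
mL = -1/2·sL + 1·sR = 2/13
mR = -1/2·sL + -1/2·sR = -76/13

100/13 4 2/13 -76/13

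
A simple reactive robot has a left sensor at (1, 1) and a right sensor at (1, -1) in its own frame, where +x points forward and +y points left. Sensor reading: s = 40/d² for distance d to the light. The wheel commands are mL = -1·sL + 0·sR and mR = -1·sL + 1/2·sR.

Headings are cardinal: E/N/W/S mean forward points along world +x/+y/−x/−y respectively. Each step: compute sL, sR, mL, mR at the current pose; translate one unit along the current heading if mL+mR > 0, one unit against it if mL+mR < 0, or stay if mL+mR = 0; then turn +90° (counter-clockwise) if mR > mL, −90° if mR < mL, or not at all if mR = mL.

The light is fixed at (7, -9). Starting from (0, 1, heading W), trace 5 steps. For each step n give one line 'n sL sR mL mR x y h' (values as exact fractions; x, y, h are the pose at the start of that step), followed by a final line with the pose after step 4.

0 8/29 8/37 -8/29 -180/1073 0 1 W
1 20/53 4/13 -20/53 -154/689 1 1 S
2 40/169 8/25 -40/169 -324/4225 1 2 E
3 5/26 2/9 -5/26 -19/234 0 2 N
4 8/29 8/37 -8/29 -180/1073 0 1 W
final 1 1 S

n=0: pose=(0,1,W); sL=8/29, sR=8/37; mL=-8/29, mR=-180/1073; mL+mR=-476/1073 → advance -1; mR−mL=4/37 → turn +1·90°
n=1: pose=(1,1,S); sL=20/53, sR=4/13; mL=-20/53, mR=-154/689; mL+mR=-414/689 → advance -1; mR−mL=2/13 → turn +1·90°
n=2: pose=(1,2,E); sL=40/169, sR=8/25; mL=-40/169, mR=-324/4225; mL+mR=-1324/4225 → advance -1; mR−mL=4/25 → turn +1·90°
n=3: pose=(0,2,N); sL=5/26, sR=2/9; mL=-5/26, mR=-19/234; mL+mR=-32/117 → advance -1; mR−mL=1/9 → turn +1·90°
n=4: pose=(0,1,W); sL=8/29, sR=8/37; mL=-8/29, mR=-180/1073; mL+mR=-476/1073 → advance -1; mR−mL=4/37 → turn +1·90°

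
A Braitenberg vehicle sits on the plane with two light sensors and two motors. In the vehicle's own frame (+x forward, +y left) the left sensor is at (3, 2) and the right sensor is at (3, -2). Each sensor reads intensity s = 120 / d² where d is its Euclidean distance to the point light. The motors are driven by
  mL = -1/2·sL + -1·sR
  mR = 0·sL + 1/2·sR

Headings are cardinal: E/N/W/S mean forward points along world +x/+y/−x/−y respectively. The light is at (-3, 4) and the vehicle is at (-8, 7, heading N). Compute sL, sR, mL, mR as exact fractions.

left sensor world pos  = (-10, 10); dL² = 85
right sensor world pos = (-6, 10); dR² = 45
sL = 120/85 = 24/17
sR = 120/45 = 8/3
mL = -1/2·sL + -1·sR = -172/51
mR = 0·sL + 1/2·sR = 4/3

24/17 8/3 -172/51 4/3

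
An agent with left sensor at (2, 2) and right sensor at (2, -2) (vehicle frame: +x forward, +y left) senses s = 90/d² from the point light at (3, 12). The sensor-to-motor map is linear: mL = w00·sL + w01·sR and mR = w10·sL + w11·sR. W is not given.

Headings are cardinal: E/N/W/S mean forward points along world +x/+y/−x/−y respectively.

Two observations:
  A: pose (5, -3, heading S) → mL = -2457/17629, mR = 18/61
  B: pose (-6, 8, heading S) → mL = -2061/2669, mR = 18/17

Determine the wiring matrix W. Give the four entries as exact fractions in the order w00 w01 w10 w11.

-1 1/2 1 0

obs A: pose=(5,-3,S) → sL=18/61, sR=90/289, mL=-2457/17629, mR=18/61
obs B: pose=(-6,8,S) → sL=18/17, sR=90/157, mL=-2061/2669, mR=18/17
sensor matrix S = [[18/61, 90/289], [18/17, 90/157]]; det S = -7555680/47051801
solve [mL_A; mL_B] = S·[w00; w01] and [mR_A; mR_B] = S·[w10; w11]:
  w00 = -1, w01 = 1/2, w10 = 1, w11 = 0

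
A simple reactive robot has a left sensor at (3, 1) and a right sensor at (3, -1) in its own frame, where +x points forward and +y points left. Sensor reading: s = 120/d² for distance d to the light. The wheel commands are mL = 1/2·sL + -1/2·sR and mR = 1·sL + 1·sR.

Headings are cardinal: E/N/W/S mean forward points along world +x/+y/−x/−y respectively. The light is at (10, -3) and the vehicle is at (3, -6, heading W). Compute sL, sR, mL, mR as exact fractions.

left sensor world pos  = (0, -7); dL² = 116
right sensor world pos = (0, -5); dR² = 104
sL = 120/116 = 30/29
sR = 120/104 = 15/13
mL = 1/2·sL + -1/2·sR = -45/754
mR = 1·sL + 1·sR = 825/377

30/29 15/13 -45/754 825/377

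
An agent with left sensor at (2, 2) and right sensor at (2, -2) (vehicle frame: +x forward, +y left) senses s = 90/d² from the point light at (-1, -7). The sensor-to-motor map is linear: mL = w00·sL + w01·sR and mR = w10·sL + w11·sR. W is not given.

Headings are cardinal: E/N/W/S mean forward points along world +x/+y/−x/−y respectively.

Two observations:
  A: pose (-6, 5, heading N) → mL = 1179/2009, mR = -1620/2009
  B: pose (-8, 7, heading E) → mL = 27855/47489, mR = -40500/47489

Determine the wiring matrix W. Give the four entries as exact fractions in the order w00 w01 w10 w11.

obs A: pose=(-6,5,N) → sL=18/49, sR=18/41, mL=1179/2009, mR=-1620/2009
obs B: pose=(-8,7,E) → sL=90/281, sR=90/169, mL=27855/47489, mR=-40500/47489
sensor matrix S = [[18/49, 18/41], [90/281, 90/169]]; det S = 5248800/95405401
solve [mL_A; mL_B] = S·[w00; w01] and [mR_A; mR_B] = S·[w10; w11]:
  w00 = 1, w01 = 1/2, w10 = -1, w11 = -1

1 1/2 -1 -1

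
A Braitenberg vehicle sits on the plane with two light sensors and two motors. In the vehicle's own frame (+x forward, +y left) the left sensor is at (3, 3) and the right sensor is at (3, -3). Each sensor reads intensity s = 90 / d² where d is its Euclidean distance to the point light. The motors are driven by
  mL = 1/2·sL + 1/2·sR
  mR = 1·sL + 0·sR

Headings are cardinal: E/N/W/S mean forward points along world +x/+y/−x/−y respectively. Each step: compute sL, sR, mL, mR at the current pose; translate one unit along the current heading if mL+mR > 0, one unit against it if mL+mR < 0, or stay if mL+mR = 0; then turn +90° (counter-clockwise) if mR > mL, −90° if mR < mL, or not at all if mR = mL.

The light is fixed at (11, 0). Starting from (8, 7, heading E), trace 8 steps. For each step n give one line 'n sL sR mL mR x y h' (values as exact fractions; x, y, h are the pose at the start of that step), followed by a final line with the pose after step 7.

n=0: pose=(8,7,E); sL=9/10, sR=45/8; mL=261/80, mR=9/10; mL+mR=333/80 → advance +1; mR−mL=-189/80 → turn -1·90°
n=1: pose=(9,7,S); sL=90/17, sR=90/41; mL=2610/697, mR=90/17; mL+mR=6300/697 → advance +1; mR−mL=1080/697 → turn +1·90°
n=2: pose=(9,6,E); sL=45/41, sR=9; mL=207/41, mR=45/41; mL+mR=252/41 → advance +1; mR−mL=-162/41 → turn -1·90°
n=3: pose=(10,6,S); sL=90/13, sR=18/5; mL=342/65, mR=90/13; mL+mR=792/65 → advance +1; mR−mL=108/65 → turn +1·90°
n=4: pose=(10,5,E); sL=45/34, sR=45/4; mL=855/136, mR=45/34; mL+mR=1035/136 → advance +1; mR−mL=-675/136 → turn -1·90°
n=5: pose=(11,5,S); sL=90/13, sR=90/13; mL=90/13, mR=90/13; mL+mR=180/13 → advance +1; mR−mL=0 → turn +0·90°
n=6: pose=(11,4,S); sL=9, sR=9; mL=9, mR=9; mL+mR=18 → advance +1; mR−mL=0 → turn +0·90°
n=7: pose=(11,3,S); sL=10, sR=10; mL=10, mR=10; mL+mR=20 → advance +1; mR−mL=0 → turn +0·90°

0 9/10 45/8 261/80 9/10 8 7 E
1 90/17 90/41 2610/697 90/17 9 7 S
2 45/41 9 207/41 45/41 9 6 E
3 90/13 18/5 342/65 90/13 10 6 S
4 45/34 45/4 855/136 45/34 10 5 E
5 90/13 90/13 90/13 90/13 11 5 S
6 9 9 9 9 11 4 S
7 10 10 10 10 11 3 S
final 11 2 S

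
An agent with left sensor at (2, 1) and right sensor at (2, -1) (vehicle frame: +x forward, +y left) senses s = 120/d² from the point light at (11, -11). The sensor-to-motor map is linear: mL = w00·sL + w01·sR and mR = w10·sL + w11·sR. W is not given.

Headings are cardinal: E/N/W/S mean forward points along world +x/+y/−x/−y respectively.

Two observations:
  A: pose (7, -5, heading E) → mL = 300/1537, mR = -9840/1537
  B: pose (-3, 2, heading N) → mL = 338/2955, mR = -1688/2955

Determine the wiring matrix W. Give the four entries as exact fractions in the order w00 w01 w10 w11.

1 -1/2 -1 -1

obs A: pose=(7,-5,E) → sL=120/53, sR=120/29, mL=300/1537, mR=-9840/1537
obs B: pose=(-3,2,N) → sL=4/15, sR=60/197, mL=338/2955, mR=-1688/2955
sensor matrix S = [[120/53, 120/29], [4/15, 60/197]]; det S = -125312/302789
solve [mL_A; mL_B] = S·[w00; w01] and [mR_A; mR_B] = S·[w10; w11]:
  w00 = 1, w01 = -1/2, w10 = -1, w11 = -1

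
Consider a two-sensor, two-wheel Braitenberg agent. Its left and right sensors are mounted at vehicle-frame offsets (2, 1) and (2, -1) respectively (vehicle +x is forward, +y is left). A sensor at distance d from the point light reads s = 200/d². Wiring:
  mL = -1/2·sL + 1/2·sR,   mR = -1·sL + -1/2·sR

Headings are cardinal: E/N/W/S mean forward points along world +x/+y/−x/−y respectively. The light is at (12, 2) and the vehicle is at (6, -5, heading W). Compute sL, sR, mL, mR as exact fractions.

25/16 2 7/32 -41/16

left sensor world pos  = (4, -6); dL² = 128
right sensor world pos = (4, -4); dR² = 100
sL = 200/128 = 25/16
sR = 200/100 = 2
mL = -1/2·sL + 1/2·sR = 7/32
mR = -1·sL + -1/2·sR = -41/16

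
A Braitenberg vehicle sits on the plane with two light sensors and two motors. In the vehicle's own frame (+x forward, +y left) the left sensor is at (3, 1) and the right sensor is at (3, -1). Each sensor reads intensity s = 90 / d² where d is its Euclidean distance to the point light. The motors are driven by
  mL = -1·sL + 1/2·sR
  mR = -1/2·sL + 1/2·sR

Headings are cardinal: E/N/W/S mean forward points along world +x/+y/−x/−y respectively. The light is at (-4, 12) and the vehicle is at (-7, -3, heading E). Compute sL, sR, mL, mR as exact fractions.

left sensor world pos  = (-4, -2); dL² = 196
right sensor world pos = (-4, -4); dR² = 256
sL = 90/196 = 45/98
sR = 90/256 = 45/128
mL = -1·sL + 1/2·sR = -3555/12544
mR = -1/2·sL + 1/2·sR = -675/12544

45/98 45/128 -3555/12544 -675/12544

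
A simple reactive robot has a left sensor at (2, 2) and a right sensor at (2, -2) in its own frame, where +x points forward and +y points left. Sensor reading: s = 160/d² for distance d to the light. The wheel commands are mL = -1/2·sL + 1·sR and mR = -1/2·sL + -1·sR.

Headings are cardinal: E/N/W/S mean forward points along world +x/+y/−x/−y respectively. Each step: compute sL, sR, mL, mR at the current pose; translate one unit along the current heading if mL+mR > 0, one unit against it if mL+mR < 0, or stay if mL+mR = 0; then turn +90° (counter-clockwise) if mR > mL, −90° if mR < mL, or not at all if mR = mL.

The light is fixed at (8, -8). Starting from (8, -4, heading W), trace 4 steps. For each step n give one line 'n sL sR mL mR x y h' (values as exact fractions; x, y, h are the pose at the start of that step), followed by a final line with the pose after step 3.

n=0: pose=(8,-4,W); sL=20, sR=4; mL=-6, mR=-14; mL+mR=-20 → advance -1; mR−mL=-8 → turn -1·90°
n=1: pose=(9,-4,N); sL=160/37, sR=32/9; mL=464/333, mR=-1904/333; mL+mR=-160/37 → advance -1; mR−mL=-64/9 → turn -1·90°
n=2: pose=(9,-5,E); sL=80/17, sR=16; mL=232/17, mR=-312/17; mL+mR=-80/17 → advance -1; mR−mL=-32 → turn -1·90°
n=3: pose=(8,-5,S); sL=32, sR=32; mL=16, mR=-48; mL+mR=-32 → advance -1; mR−mL=-64 → turn -1·90°

0 20 4 -6 -14 8 -4 W
1 160/37 32/9 464/333 -1904/333 9 -4 N
2 80/17 16 232/17 -312/17 9 -5 E
3 32 32 16 -48 8 -5 S
final 8 -4 W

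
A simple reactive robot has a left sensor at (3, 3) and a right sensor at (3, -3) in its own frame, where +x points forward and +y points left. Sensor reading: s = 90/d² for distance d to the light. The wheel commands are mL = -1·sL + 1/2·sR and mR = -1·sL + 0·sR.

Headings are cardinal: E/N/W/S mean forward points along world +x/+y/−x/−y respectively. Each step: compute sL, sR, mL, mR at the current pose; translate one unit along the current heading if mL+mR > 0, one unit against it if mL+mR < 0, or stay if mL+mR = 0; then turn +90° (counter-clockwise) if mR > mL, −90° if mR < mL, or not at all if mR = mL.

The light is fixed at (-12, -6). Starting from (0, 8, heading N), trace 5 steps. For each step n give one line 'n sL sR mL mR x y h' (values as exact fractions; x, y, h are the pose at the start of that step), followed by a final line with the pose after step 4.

0 9/37 45/257 -2961/19018 -9/37 0 8 N
1 90/481 18/65 -9/185 -90/481 0 7 E
2 45/148 45/82 -45/1517 -45/148 -1 7 S
3 18/37 90/353 -4689/13061 -18/37 -1 8 W
4 9/37 45/257 -2961/19018 -9/37 0 8 N
final 0 7 E

n=0: pose=(0,8,N); sL=9/37, sR=45/257; mL=-2961/19018, mR=-9/37; mL+mR=-7587/19018 → advance -1; mR−mL=-45/514 → turn -1·90°
n=1: pose=(0,7,E); sL=90/481, sR=18/65; mL=-9/185, mR=-90/481; mL+mR=-567/2405 → advance -1; mR−mL=-9/65 → turn -1·90°
n=2: pose=(-1,7,S); sL=45/148, sR=45/82; mL=-45/1517, mR=-45/148; mL+mR=-2025/6068 → advance -1; mR−mL=-45/164 → turn -1·90°
n=3: pose=(-1,8,W); sL=18/37, sR=90/353; mL=-4689/13061, mR=-18/37; mL+mR=-11043/13061 → advance -1; mR−mL=-45/353 → turn -1·90°
n=4: pose=(0,8,N); sL=9/37, sR=45/257; mL=-2961/19018, mR=-9/37; mL+mR=-7587/19018 → advance -1; mR−mL=-45/514 → turn -1·90°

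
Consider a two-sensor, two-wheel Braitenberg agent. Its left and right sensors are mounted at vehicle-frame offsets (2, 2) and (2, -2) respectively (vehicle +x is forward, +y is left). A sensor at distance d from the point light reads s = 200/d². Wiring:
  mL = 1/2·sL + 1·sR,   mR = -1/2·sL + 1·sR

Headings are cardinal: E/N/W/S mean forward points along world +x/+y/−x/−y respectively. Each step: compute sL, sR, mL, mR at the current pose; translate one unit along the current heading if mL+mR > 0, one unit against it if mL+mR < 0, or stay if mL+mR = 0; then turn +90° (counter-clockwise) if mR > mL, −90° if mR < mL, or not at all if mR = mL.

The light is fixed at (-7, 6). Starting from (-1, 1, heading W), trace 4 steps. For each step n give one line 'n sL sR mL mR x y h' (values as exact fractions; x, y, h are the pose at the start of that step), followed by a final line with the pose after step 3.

0 40/13 8 124/13 84/13 -1 1 W
1 100/9 100/29 2350/261 -550/261 -2 1 N
2 200/53 40/17 3820/901 420/901 -2 2 E
3 2 50/13 63/13 37/13 -1 2 S
final -1 1 W

n=0: pose=(-1,1,W); sL=40/13, sR=8; mL=124/13, mR=84/13; mL+mR=16 → advance +1; mR−mL=-40/13 → turn -1·90°
n=1: pose=(-2,1,N); sL=100/9, sR=100/29; mL=2350/261, mR=-550/261; mL+mR=200/29 → advance +1; mR−mL=-100/9 → turn -1·90°
n=2: pose=(-2,2,E); sL=200/53, sR=40/17; mL=3820/901, mR=420/901; mL+mR=80/17 → advance +1; mR−mL=-200/53 → turn -1·90°
n=3: pose=(-1,2,S); sL=2, sR=50/13; mL=63/13, mR=37/13; mL+mR=100/13 → advance +1; mR−mL=-2 → turn -1·90°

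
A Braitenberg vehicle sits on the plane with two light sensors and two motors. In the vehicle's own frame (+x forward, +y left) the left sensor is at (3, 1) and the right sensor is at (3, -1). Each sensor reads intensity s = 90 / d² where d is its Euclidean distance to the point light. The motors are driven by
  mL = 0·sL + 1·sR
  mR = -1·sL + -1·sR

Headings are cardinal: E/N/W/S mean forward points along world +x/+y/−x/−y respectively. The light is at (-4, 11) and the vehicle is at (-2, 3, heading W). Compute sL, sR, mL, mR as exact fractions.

left sensor world pos  = (-5, 2); dL² = 82
right sensor world pos = (-5, 4); dR² = 50
sL = 90/82 = 45/41
sR = 90/50 = 9/5
mL = 0·sL + 1·sR = 9/5
mR = -1·sL + -1·sR = -594/205

45/41 9/5 9/5 -594/205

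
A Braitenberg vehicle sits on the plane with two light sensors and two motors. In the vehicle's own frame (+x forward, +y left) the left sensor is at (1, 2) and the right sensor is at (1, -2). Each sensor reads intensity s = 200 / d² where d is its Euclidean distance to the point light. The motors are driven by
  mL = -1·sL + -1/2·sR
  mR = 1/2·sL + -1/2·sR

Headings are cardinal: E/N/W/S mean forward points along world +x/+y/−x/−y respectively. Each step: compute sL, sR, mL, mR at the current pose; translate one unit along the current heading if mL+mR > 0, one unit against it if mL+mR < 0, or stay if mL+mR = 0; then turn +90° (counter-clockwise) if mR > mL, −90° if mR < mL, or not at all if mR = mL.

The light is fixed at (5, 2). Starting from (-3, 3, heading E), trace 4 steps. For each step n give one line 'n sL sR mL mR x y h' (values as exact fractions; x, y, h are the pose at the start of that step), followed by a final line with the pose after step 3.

0 100/29 4 -158/29 -8/29 -3 3 E
1 8/5 200/53 -924/265 -288/265 -4 3 N
2 25/13 25/13 -75/26 0 -4 2 W
3 200/37 200/101 -23900/3737 6400/3737 -3 2 S
final -3 3 E

n=0: pose=(-3,3,E); sL=100/29, sR=4; mL=-158/29, mR=-8/29; mL+mR=-166/29 → advance -1; mR−mL=150/29 → turn +1·90°
n=1: pose=(-4,3,N); sL=8/5, sR=200/53; mL=-924/265, mR=-288/265; mL+mR=-1212/265 → advance -1; mR−mL=12/5 → turn +1·90°
n=2: pose=(-4,2,W); sL=25/13, sR=25/13; mL=-75/26, mR=0; mL+mR=-75/26 → advance -1; mR−mL=75/26 → turn +1·90°
n=3: pose=(-3,2,S); sL=200/37, sR=200/101; mL=-23900/3737, mR=6400/3737; mL+mR=-17500/3737 → advance -1; mR−mL=300/37 → turn +1·90°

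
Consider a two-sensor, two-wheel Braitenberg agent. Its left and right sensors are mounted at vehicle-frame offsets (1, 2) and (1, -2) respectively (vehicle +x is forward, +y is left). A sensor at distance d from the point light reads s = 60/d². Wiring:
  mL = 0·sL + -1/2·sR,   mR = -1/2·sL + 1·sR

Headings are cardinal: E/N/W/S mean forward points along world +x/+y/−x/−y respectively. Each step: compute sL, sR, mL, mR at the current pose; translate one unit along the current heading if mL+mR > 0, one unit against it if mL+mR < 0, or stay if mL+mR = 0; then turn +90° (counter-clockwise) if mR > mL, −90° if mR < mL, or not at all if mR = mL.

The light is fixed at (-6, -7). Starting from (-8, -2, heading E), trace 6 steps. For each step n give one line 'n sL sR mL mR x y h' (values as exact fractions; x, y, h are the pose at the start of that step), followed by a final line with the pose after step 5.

0 6/5 6 -3 27/5 -8 -2 E
1 4/3 60/37 -30/37 106/111 -7 -2 N
2 3 15/17 -15/34 -21/34 -7 -1 W
3 60/53 60/53 -30/53 30/53 -6 -1 N
4 60/17 12/13 -6/13 -186/221 -6 -1 W
5 6/5 30/29 -15/29 63/145 -5 -1 N
final -5 -2 W

n=0: pose=(-8,-2,E); sL=6/5, sR=6; mL=-3, mR=27/5; mL+mR=12/5 → advance +1; mR−mL=42/5 → turn +1·90°
n=1: pose=(-7,-2,N); sL=4/3, sR=60/37; mL=-30/37, mR=106/111; mL+mR=16/111 → advance +1; mR−mL=196/111 → turn +1·90°
n=2: pose=(-7,-1,W); sL=3, sR=15/17; mL=-15/34, mR=-21/34; mL+mR=-18/17 → advance -1; mR−mL=-3/17 → turn -1·90°
n=3: pose=(-6,-1,N); sL=60/53, sR=60/53; mL=-30/53, mR=30/53; mL+mR=0 → advance +0; mR−mL=60/53 → turn +1·90°
n=4: pose=(-6,-1,W); sL=60/17, sR=12/13; mL=-6/13, mR=-186/221; mL+mR=-288/221 → advance -1; mR−mL=-84/221 → turn -1·90°
n=5: pose=(-5,-1,N); sL=6/5, sR=30/29; mL=-15/29, mR=63/145; mL+mR=-12/145 → advance -1; mR−mL=138/145 → turn +1·90°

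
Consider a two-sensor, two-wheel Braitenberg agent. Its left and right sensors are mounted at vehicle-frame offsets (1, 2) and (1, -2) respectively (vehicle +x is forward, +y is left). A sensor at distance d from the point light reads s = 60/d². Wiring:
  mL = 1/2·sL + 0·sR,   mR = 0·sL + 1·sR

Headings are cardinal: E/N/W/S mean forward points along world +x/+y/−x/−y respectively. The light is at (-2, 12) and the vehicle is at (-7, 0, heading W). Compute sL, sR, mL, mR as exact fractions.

15/58 15/34 15/116 15/34

left sensor world pos  = (-8, -2); dL² = 232
right sensor world pos = (-8, 2); dR² = 136
sL = 60/232 = 15/58
sR = 60/136 = 15/34
mL = 1/2·sL + 0·sR = 15/116
mR = 0·sL + 1·sR = 15/34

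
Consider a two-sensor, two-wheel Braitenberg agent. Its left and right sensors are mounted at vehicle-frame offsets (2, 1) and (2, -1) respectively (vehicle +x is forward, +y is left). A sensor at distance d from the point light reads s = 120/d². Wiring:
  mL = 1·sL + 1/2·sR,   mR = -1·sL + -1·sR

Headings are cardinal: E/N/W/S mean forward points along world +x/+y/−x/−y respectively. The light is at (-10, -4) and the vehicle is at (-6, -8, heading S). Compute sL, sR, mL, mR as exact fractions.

left sensor world pos  = (-5, -10); dL² = 61
right sensor world pos = (-7, -10); dR² = 45
sL = 120/61 = 120/61
sR = 120/45 = 8/3
mL = 1·sL + 1/2·sR = 604/183
mR = -1·sL + -1·sR = -848/183

120/61 8/3 604/183 -848/183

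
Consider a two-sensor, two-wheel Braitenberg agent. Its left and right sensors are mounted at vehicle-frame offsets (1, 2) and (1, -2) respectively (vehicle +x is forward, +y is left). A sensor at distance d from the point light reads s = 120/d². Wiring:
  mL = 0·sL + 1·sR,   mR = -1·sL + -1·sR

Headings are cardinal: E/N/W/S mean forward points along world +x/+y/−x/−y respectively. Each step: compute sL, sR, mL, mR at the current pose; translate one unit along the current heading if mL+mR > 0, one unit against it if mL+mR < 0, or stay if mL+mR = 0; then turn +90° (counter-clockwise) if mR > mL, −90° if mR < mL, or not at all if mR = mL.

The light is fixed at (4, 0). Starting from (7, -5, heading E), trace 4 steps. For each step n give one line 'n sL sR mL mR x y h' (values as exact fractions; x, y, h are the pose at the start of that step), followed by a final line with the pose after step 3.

0 24/5 24/13 24/13 -432/65 7 -5 E
1 30/13 10/3 10/3 -220/39 6 -5 S
2 120/37 24 24 -1008/37 6 -4 W
3 12 60/17 60/17 -264/17 7 -4 N
final 7 -5 E

n=0: pose=(7,-5,E); sL=24/5, sR=24/13; mL=24/13, mR=-432/65; mL+mR=-24/5 → advance -1; mR−mL=-552/65 → turn -1·90°
n=1: pose=(6,-5,S); sL=30/13, sR=10/3; mL=10/3, mR=-220/39; mL+mR=-30/13 → advance -1; mR−mL=-350/39 → turn -1·90°
n=2: pose=(6,-4,W); sL=120/37, sR=24; mL=24, mR=-1008/37; mL+mR=-120/37 → advance -1; mR−mL=-1896/37 → turn -1·90°
n=3: pose=(7,-4,N); sL=12, sR=60/17; mL=60/17, mR=-264/17; mL+mR=-12 → advance -1; mR−mL=-324/17 → turn -1·90°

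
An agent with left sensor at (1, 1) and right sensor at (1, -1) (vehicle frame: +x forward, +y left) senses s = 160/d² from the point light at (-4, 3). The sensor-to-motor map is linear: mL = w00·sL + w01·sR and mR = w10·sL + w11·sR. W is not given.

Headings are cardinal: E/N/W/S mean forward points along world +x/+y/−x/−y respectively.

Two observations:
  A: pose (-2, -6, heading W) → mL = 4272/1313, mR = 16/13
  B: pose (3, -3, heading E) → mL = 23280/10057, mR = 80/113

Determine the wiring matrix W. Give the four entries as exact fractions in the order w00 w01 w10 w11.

obs A: pose=(-2,-6,W) → sL=160/101, sR=32/13, mL=4272/1313, mR=16/13
obs B: pose=(3,-3,E) → sL=160/89, sR=160/113, mL=23280/10057, mR=80/113
sensor matrix S = [[160/101, 32/13], [160/89, 160/113]]; det S = -28815360/13204841
solve [mL_A; mL_B] = S·[w00; w01] and [mR_A; mR_B] = S·[w10; w11]:
  w00 = 1/2, w01 = 1, w10 = 0, w11 = 1/2

1/2 1 0 1/2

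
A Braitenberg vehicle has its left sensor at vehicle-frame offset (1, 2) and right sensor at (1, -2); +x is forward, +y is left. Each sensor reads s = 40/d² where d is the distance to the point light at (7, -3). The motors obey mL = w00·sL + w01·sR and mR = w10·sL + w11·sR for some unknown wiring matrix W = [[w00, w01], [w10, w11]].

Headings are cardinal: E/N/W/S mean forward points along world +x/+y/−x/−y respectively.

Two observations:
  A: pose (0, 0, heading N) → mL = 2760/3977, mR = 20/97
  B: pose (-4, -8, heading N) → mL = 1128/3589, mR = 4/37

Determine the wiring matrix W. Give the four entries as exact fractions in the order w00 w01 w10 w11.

obs A: pose=(0,0,N) → sL=40/97, sR=40/41, mL=2760/3977, mR=20/97
obs B: pose=(-4,-8,N) → sL=8/37, sR=40/97, mL=1128/3589, mR=4/37
sensor matrix S = [[40/97, 40/41], [8/37, 40/97]]; det S = -583680/14273453
solve [mL_A; mL_B] = S·[w00; w01] and [mR_A; mR_B] = S·[w10; w11]:
  w00 = 1/2, w01 = 1/2, w10 = 1/2, w11 = 0

1/2 1/2 1/2 0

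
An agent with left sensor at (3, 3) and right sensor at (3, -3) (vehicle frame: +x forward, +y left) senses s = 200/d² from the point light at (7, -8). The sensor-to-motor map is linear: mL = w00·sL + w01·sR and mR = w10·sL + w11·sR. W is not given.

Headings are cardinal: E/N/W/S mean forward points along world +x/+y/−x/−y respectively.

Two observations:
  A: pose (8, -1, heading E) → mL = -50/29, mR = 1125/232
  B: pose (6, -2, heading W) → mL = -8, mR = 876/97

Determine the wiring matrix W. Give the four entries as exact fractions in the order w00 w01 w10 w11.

-1 0 1 1/2

obs A: pose=(8,-1,E) → sL=50/29, sR=25/4, mL=-50/29, mR=1125/232
obs B: pose=(6,-2,W) → sL=8, sR=200/97, mL=-8, mR=876/97
sensor matrix S = [[50/29, 25/4], [8, 200/97]]; det S = -130650/2813
solve [mL_A; mL_B] = S·[w00; w01] and [mR_A; mR_B] = S·[w10; w11]:
  w00 = -1, w01 = 0, w10 = 1, w11 = 1/2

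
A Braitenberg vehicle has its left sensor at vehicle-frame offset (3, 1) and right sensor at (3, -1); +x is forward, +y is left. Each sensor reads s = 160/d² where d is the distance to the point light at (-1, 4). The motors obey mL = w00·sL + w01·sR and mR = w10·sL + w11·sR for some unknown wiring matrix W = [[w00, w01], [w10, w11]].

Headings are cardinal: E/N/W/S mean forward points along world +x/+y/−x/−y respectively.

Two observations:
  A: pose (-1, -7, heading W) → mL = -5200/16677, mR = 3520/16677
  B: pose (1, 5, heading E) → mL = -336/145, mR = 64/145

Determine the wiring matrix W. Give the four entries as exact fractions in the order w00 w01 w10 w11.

obs A: pose=(-1,-7,W) → sL=160/153, sR=160/109, mL=-5200/16677, mR=3520/16677
obs B: pose=(1,5,E) → sL=160/29, sR=32/5, mL=-336/145, mR=64/145
sensor matrix S = [[160/153, 160/109], [160/29, 32/5]]; det S = -679936/483633
solve [mL_A; mL_B] = S·[w00; w01] and [mR_A; mR_B] = S·[w10; w11]:
  w00 = -1, w01 = 1/2, w10 = -1/2, w11 = 1/2

-1 1/2 -1/2 1/2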